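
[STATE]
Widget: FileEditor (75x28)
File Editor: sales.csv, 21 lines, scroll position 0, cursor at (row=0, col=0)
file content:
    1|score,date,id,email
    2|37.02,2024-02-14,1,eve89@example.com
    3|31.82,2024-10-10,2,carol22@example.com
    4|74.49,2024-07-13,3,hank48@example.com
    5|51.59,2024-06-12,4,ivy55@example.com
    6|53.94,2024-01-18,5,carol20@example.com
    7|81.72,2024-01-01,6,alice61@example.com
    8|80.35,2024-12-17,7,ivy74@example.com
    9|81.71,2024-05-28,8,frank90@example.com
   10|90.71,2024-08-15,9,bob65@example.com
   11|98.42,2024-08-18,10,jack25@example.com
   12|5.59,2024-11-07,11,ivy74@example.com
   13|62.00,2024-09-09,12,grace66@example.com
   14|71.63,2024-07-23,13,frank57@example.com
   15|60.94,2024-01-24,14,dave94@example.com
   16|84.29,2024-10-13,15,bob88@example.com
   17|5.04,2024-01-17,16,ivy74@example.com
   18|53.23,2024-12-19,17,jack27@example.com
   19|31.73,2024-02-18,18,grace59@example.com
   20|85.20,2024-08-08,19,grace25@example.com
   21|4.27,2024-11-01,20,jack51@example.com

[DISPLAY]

█core,date,id,email                                                       ▲
37.02,2024-02-14,1,eve89@example.com                                      █
31.82,2024-10-10,2,carol22@example.com                                    ░
74.49,2024-07-13,3,hank48@example.com                                     ░
51.59,2024-06-12,4,ivy55@example.com                                      ░
53.94,2024-01-18,5,carol20@example.com                                    ░
81.72,2024-01-01,6,alice61@example.com                                    ░
80.35,2024-12-17,7,ivy74@example.com                                      ░
81.71,2024-05-28,8,frank90@example.com                                    ░
90.71,2024-08-15,9,bob65@example.com                                      ░
98.42,2024-08-18,10,jack25@example.com                                    ░
5.59,2024-11-07,11,ivy74@example.com                                      ░
62.00,2024-09-09,12,grace66@example.com                                   ░
71.63,2024-07-23,13,frank57@example.com                                   ░
60.94,2024-01-24,14,dave94@example.com                                    ░
84.29,2024-10-13,15,bob88@example.com                                     ░
5.04,2024-01-17,16,ivy74@example.com                                      ░
53.23,2024-12-19,17,jack27@example.com                                    ░
31.73,2024-02-18,18,grace59@example.com                                   ░
85.20,2024-08-08,19,grace25@example.com                                   ░
4.27,2024-11-01,20,jack51@example.com                                     ░
                                                                          ░
                                                                          ░
                                                                          ░
                                                                          ░
                                                                          ░
                                                                          ░
                                                                          ▼


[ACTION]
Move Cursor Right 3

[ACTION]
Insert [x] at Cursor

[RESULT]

scox█e,date,id,email                                                      ▲
37.02,2024-02-14,1,eve89@example.com                                      █
31.82,2024-10-10,2,carol22@example.com                                    ░
74.49,2024-07-13,3,hank48@example.com                                     ░
51.59,2024-06-12,4,ivy55@example.com                                      ░
53.94,2024-01-18,5,carol20@example.com                                    ░
81.72,2024-01-01,6,alice61@example.com                                    ░
80.35,2024-12-17,7,ivy74@example.com                                      ░
81.71,2024-05-28,8,frank90@example.com                                    ░
90.71,2024-08-15,9,bob65@example.com                                      ░
98.42,2024-08-18,10,jack25@example.com                                    ░
5.59,2024-11-07,11,ivy74@example.com                                      ░
62.00,2024-09-09,12,grace66@example.com                                   ░
71.63,2024-07-23,13,frank57@example.com                                   ░
60.94,2024-01-24,14,dave94@example.com                                    ░
84.29,2024-10-13,15,bob88@example.com                                     ░
5.04,2024-01-17,16,ivy74@example.com                                      ░
53.23,2024-12-19,17,jack27@example.com                                    ░
31.73,2024-02-18,18,grace59@example.com                                   ░
85.20,2024-08-08,19,grace25@example.com                                   ░
4.27,2024-11-01,20,jack51@example.com                                     ░
                                                                          ░
                                                                          ░
                                                                          ░
                                                                          ░
                                                                          ░
                                                                          ░
                                                                          ▼


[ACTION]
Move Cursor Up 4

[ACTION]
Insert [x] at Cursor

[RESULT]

scoxx█e,date,id,email                                                     ▲
37.02,2024-02-14,1,eve89@example.com                                      █
31.82,2024-10-10,2,carol22@example.com                                    ░
74.49,2024-07-13,3,hank48@example.com                                     ░
51.59,2024-06-12,4,ivy55@example.com                                      ░
53.94,2024-01-18,5,carol20@example.com                                    ░
81.72,2024-01-01,6,alice61@example.com                                    ░
80.35,2024-12-17,7,ivy74@example.com                                      ░
81.71,2024-05-28,8,frank90@example.com                                    ░
90.71,2024-08-15,9,bob65@example.com                                      ░
98.42,2024-08-18,10,jack25@example.com                                    ░
5.59,2024-11-07,11,ivy74@example.com                                      ░
62.00,2024-09-09,12,grace66@example.com                                   ░
71.63,2024-07-23,13,frank57@example.com                                   ░
60.94,2024-01-24,14,dave94@example.com                                    ░
84.29,2024-10-13,15,bob88@example.com                                     ░
5.04,2024-01-17,16,ivy74@example.com                                      ░
53.23,2024-12-19,17,jack27@example.com                                    ░
31.73,2024-02-18,18,grace59@example.com                                   ░
85.20,2024-08-08,19,grace25@example.com                                   ░
4.27,2024-11-01,20,jack51@example.com                                     ░
                                                                          ░
                                                                          ░
                                                                          ░
                                                                          ░
                                                                          ░
                                                                          ░
                                                                          ▼


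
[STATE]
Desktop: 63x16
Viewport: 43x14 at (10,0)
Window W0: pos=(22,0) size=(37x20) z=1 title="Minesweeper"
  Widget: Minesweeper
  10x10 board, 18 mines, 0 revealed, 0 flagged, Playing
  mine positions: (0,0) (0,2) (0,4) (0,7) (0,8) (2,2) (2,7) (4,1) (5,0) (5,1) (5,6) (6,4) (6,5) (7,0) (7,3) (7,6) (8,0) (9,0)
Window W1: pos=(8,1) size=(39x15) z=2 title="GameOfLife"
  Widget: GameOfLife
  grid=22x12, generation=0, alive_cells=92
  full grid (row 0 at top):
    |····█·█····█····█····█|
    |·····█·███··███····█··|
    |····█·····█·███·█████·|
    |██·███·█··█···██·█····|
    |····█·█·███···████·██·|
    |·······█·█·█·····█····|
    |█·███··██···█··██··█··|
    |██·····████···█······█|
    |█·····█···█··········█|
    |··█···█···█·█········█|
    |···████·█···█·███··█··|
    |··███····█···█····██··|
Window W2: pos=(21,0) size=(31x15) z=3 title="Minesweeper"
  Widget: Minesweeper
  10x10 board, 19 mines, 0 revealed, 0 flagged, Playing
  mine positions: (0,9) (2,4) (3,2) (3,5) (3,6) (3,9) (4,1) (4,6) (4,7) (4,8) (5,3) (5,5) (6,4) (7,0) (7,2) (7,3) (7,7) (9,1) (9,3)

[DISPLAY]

           ┏━━━━━━━━━━━━━━━━━━━━━━━━━━━━━┓━
━━━━━━━━━━━┃ Minesweeper                 ┃ 
GameOfLife ┠─────────────────────────────┨─
───────────┃■■■■■■■■■■                   ┃ 
en: 0      ┃■■■■■■■■■■                   ┃ 
····█·███··┃■■■■■■■■■■                   ┃ 
···█·····█·┃■■■■■■■■■■                   ┃ 
█·███·█··█·┃■■■■■■■■■■                   ┃ 
···█·█·███·┃■■■■■■■■■■                   ┃ 
······█·█·█┃■■■■■■■■■■                   ┃ 
·███··██···┃■■■■■■■■■■                   ┃ 
█·····████·┃■■■■■■■■■■                   ┃ 
·····█···█·┃■■■■■■■■■■                   ┃ 
·█···█···█·┃                             ┃ 


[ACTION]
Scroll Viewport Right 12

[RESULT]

 ┏━━━━━━━━━━━━━━━━━━━━━━━━━━━━━┓━━━━━━┓    
━┃ Minesweeper                 ┃      ┃    
 ┠─────────────────────────────┨──────┨    
─┃■■■■■■■■■■                   ┃      ┃    
 ┃■■■■■■■■■■                   ┃      ┃    
·┃■■■■■■■■■■                   ┃      ┃    
·┃■■■■■■■■■■                   ┃      ┃    
·┃■■■■■■■■■■                   ┃      ┃    
·┃■■■■■■■■■■                   ┃      ┃    
█┃■■■■■■■■■■                   ┃      ┃    
·┃■■■■■■■■■■                   ┃      ┃    
·┃■■■■■■■■■■                   ┃      ┃    
·┃■■■■■■■■■■                   ┃      ┃    
·┃                             ┃      ┃    


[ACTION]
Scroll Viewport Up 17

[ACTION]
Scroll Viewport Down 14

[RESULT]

 ┠─────────────────────────────┨──────┨    
─┃■■■■■■■■■■                   ┃      ┃    
 ┃■■■■■■■■■■                   ┃      ┃    
·┃■■■■■■■■■■                   ┃      ┃    
·┃■■■■■■■■■■                   ┃      ┃    
·┃■■■■■■■■■■                   ┃      ┃    
·┃■■■■■■■■■■                   ┃      ┃    
█┃■■■■■■■■■■                   ┃      ┃    
·┃■■■■■■■■■■                   ┃      ┃    
·┃■■■■■■■■■■                   ┃      ┃    
·┃■■■■■■■■■■                   ┃      ┃    
·┃                             ┃      ┃    
·┗━━━━━━━━━━━━━━━━━━━━━━━━━━━━━┛      ┃    
━━━━━━━━━━━━━━━━━━━━━━━━━━┛           ┃    


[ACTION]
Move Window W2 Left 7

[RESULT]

────────────────────────┨ ┃───────────┨    
■■■■■                   ┃─┨           ┃    
■■■■■                   ┃ ┃           ┃    
■■■■■                   ┃ ┃           ┃    
■■■■■                   ┃ ┃           ┃    
■■■■■                   ┃ ┃           ┃    
■■■■■                   ┃ ┃           ┃    
■■■■■                   ┃ ┃           ┃    
■■■■■                   ┃ ┃           ┃    
■■■■■                   ┃ ┃           ┃    
■■■■■                   ┃ ┃           ┃    
                        ┃ ┃           ┃    
━━━━━━━━━━━━━━━━━━━━━━━━┛ ┃           ┃    
━━━━━━━━━━━━━━━━━━━━━━━━━━┛           ┃    


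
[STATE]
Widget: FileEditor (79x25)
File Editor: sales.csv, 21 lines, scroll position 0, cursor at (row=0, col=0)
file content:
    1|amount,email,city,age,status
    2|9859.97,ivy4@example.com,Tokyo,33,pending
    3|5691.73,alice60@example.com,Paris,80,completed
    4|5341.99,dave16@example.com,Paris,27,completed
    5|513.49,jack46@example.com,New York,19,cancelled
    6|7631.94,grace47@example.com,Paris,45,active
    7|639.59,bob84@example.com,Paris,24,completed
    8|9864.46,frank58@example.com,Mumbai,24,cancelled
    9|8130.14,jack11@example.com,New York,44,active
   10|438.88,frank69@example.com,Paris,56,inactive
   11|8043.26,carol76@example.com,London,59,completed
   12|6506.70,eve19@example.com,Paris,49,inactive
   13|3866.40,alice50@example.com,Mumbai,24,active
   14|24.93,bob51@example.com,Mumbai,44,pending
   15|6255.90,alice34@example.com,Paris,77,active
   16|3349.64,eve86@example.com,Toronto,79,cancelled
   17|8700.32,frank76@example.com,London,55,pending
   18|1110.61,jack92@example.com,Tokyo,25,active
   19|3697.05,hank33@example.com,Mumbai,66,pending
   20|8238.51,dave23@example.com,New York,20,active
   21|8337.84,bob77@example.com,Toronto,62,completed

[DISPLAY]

█mount,email,city,age,status                                                  ▲
9859.97,ivy4@example.com,Tokyo,33,pending                                     █
5691.73,alice60@example.com,Paris,80,completed                                ░
5341.99,dave16@example.com,Paris,27,completed                                 ░
513.49,jack46@example.com,New York,19,cancelled                               ░
7631.94,grace47@example.com,Paris,45,active                                   ░
639.59,bob84@example.com,Paris,24,completed                                   ░
9864.46,frank58@example.com,Mumbai,24,cancelled                               ░
8130.14,jack11@example.com,New York,44,active                                 ░
438.88,frank69@example.com,Paris,56,inactive                                  ░
8043.26,carol76@example.com,London,59,completed                               ░
6506.70,eve19@example.com,Paris,49,inactive                                   ░
3866.40,alice50@example.com,Mumbai,24,active                                  ░
24.93,bob51@example.com,Mumbai,44,pending                                     ░
6255.90,alice34@example.com,Paris,77,active                                   ░
3349.64,eve86@example.com,Toronto,79,cancelled                                ░
8700.32,frank76@example.com,London,55,pending                                 ░
1110.61,jack92@example.com,Tokyo,25,active                                    ░
3697.05,hank33@example.com,Mumbai,66,pending                                  ░
8238.51,dave23@example.com,New York,20,active                                 ░
8337.84,bob77@example.com,Toronto,62,completed                                ░
                                                                              ░
                                                                              ░
                                                                              ░
                                                                              ▼


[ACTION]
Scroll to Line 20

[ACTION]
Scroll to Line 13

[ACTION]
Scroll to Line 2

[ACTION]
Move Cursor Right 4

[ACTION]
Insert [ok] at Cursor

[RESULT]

amouok█t,email,city,age,status                                                ▲
9859.97,ivy4@example.com,Tokyo,33,pending                                     █
5691.73,alice60@example.com,Paris,80,completed                                ░
5341.99,dave16@example.com,Paris,27,completed                                 ░
513.49,jack46@example.com,New York,19,cancelled                               ░
7631.94,grace47@example.com,Paris,45,active                                   ░
639.59,bob84@example.com,Paris,24,completed                                   ░
9864.46,frank58@example.com,Mumbai,24,cancelled                               ░
8130.14,jack11@example.com,New York,44,active                                 ░
438.88,frank69@example.com,Paris,56,inactive                                  ░
8043.26,carol76@example.com,London,59,completed                               ░
6506.70,eve19@example.com,Paris,49,inactive                                   ░
3866.40,alice50@example.com,Mumbai,24,active                                  ░
24.93,bob51@example.com,Mumbai,44,pending                                     ░
6255.90,alice34@example.com,Paris,77,active                                   ░
3349.64,eve86@example.com,Toronto,79,cancelled                                ░
8700.32,frank76@example.com,London,55,pending                                 ░
1110.61,jack92@example.com,Tokyo,25,active                                    ░
3697.05,hank33@example.com,Mumbai,66,pending                                  ░
8238.51,dave23@example.com,New York,20,active                                 ░
8337.84,bob77@example.com,Toronto,62,completed                                ░
                                                                              ░
                                                                              ░
                                                                              ░
                                                                              ▼


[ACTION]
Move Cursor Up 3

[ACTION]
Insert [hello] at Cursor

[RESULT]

amouokhello█t,email,city,age,status                                           ▲
9859.97,ivy4@example.com,Tokyo,33,pending                                     █
5691.73,alice60@example.com,Paris,80,completed                                ░
5341.99,dave16@example.com,Paris,27,completed                                 ░
513.49,jack46@example.com,New York,19,cancelled                               ░
7631.94,grace47@example.com,Paris,45,active                                   ░
639.59,bob84@example.com,Paris,24,completed                                   ░
9864.46,frank58@example.com,Mumbai,24,cancelled                               ░
8130.14,jack11@example.com,New York,44,active                                 ░
438.88,frank69@example.com,Paris,56,inactive                                  ░
8043.26,carol76@example.com,London,59,completed                               ░
6506.70,eve19@example.com,Paris,49,inactive                                   ░
3866.40,alice50@example.com,Mumbai,24,active                                  ░
24.93,bob51@example.com,Mumbai,44,pending                                     ░
6255.90,alice34@example.com,Paris,77,active                                   ░
3349.64,eve86@example.com,Toronto,79,cancelled                                ░
8700.32,frank76@example.com,London,55,pending                                 ░
1110.61,jack92@example.com,Tokyo,25,active                                    ░
3697.05,hank33@example.com,Mumbai,66,pending                                  ░
8238.51,dave23@example.com,New York,20,active                                 ░
8337.84,bob77@example.com,Toronto,62,completed                                ░
                                                                              ░
                                                                              ░
                                                                              ░
                                                                              ▼


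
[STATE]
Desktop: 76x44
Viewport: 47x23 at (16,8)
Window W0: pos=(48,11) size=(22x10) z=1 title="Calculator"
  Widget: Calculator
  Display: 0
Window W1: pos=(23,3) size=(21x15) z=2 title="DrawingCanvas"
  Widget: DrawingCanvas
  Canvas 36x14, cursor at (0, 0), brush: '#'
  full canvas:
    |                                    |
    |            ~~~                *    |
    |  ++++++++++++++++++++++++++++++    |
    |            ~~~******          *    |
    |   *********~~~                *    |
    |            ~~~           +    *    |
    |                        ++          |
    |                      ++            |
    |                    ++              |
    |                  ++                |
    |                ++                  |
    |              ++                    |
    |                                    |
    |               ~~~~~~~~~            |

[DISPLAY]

       ┃  +++++++++++++++++┃                   
       ┃            ~~~****┃                   
       ┃   *********~~~    ┃                   
       ┃            ~~~    ┃    ┏━━━━━━━━━━━━━━
       ┃                   ┃    ┃ Calculator   
       ┃                   ┃    ┠──────────────
       ┃                   ┃    ┃              
       ┃                  +┃    ┃┌───┬───┬───┬─
       ┃                ++ ┃    ┃│ 7 │ 8 │ 9 │ 
       ┗━━━━━━━━━━━━━━━━━━━┛    ┃├───┼───┼───┼─
                                ┃│ 4 │ 5 │ 6 │ 
                                ┃└───┴───┴───┴─
                                ┗━━━━━━━━━━━━━━
                                               
                                               
                                               
                                               
                                               
                                               
                                               
                                               
                                               
                                               


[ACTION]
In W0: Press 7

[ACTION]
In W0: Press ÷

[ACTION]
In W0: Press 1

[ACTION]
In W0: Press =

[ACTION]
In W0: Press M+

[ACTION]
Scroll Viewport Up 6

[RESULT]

                                               
       ┏━━━━━━━━━━━━━━━━━━━┓                   
       ┃ DrawingCanvas     ┃                   
       ┠───────────────────┨                   
       ┃+                  ┃                   
       ┃            ~~~    ┃                   
       ┃  +++++++++++++++++┃                   
       ┃            ~~~****┃                   
       ┃   *********~~~    ┃                   
       ┃            ~~~    ┃    ┏━━━━━━━━━━━━━━
       ┃                   ┃    ┃ Calculator   
       ┃                   ┃    ┠──────────────
       ┃                   ┃    ┃              
       ┃                  +┃    ┃┌───┬───┬───┬─
       ┃                ++ ┃    ┃│ 7 │ 8 │ 9 │ 
       ┗━━━━━━━━━━━━━━━━━━━┛    ┃├───┼───┼───┼─
                                ┃│ 4 │ 5 │ 6 │ 
                                ┃└───┴───┴───┴─
                                ┗━━━━━━━━━━━━━━
                                               
                                               
                                               
                                               


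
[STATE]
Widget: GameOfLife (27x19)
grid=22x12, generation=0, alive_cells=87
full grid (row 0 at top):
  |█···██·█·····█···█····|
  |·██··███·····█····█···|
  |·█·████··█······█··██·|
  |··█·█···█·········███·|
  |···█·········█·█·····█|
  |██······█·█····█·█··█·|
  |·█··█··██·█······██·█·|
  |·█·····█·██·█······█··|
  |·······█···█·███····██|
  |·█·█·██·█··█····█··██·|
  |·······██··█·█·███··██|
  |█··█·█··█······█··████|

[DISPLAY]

Gen: 0                     
█···██·█·····█···█····     
·██··███·····█····█···     
·█·████··█······█··██·     
··█·█···█·········███·     
···█·········█·█·····█     
██······█·█····█·█··█·     
·█··█··██·█······██·█·     
·█·····█·██·█······█··     
·······█···█·███····██     
·█·█·██·█··█····█··██·     
·······██··█·█·███··██     
█··█·█··█······█··████     
                           
                           
                           
                           
                           
                           


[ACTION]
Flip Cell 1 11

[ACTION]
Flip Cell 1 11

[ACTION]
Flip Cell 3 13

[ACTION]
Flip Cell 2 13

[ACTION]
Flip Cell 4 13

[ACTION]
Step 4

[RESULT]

Gen: 4                     
·············█··██·█··     
█·█·····██····█····██·     
·█······██·········█··     
······█······█····██·█     
······█···█··█···███··     
·█····█······█···█··█·     
█·█····██···██······█·     
·██···██··█·█··█·····█     
···············█·····█     
······█·█····█··█···█·     
···············█····█·     
·······█·······█·█·█··     
                           
                           
                           
                           
                           
                           


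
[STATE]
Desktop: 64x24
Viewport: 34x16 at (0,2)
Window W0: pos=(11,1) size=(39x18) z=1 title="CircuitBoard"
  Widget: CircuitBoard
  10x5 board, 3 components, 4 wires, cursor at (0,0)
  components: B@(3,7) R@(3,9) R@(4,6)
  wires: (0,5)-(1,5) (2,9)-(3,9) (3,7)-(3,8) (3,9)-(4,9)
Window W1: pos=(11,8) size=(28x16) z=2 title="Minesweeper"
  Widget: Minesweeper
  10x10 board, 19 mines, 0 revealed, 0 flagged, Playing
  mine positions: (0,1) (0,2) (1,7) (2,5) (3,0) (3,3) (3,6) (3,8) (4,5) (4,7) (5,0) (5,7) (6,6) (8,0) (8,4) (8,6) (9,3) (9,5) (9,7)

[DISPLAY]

           ┃ CircuitBoard         
           ┠──────────────────────
           ┃   0 1 2 3 4 5 6 7 8 9
           ┃0  [.]                
           ┃                      
           ┃1                     
           ┏━━━━━━━━━━━━━━━━━━━━━━
           ┃ Minesweeper          
           ┠──────────────────────
           ┃■■■■■■■■■■            
           ┃■■■■■■■■■■            
           ┃■■■■■■■■■■            
           ┃■■■■■■■■■■            
           ┃■■■■■■■■■■            
           ┃■■■■■■■■■■            
           ┃■■■■■■■■■■            


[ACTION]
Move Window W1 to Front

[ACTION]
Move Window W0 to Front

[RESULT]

           ┃ CircuitBoard         
           ┠──────────────────────
           ┃   0 1 2 3 4 5 6 7 8 9
           ┃0  [.]                
           ┃                      
           ┃1                     
           ┃                      
           ┃2                     
           ┃                      
           ┃3                     
           ┃                      
           ┃4                     
           ┃Cursor: (0,0)         
           ┃                      
           ┃                      
           ┃                      


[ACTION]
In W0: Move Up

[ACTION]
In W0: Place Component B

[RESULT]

           ┃ CircuitBoard         
           ┠──────────────────────
           ┃   0 1 2 3 4 5 6 7 8 9
           ┃0  [B]                
           ┃                      
           ┃1                     
           ┃                      
           ┃2                     
           ┃                      
           ┃3                     
           ┃                      
           ┃4                     
           ┃Cursor: (0,0)         
           ┃                      
           ┃                      
           ┃                      


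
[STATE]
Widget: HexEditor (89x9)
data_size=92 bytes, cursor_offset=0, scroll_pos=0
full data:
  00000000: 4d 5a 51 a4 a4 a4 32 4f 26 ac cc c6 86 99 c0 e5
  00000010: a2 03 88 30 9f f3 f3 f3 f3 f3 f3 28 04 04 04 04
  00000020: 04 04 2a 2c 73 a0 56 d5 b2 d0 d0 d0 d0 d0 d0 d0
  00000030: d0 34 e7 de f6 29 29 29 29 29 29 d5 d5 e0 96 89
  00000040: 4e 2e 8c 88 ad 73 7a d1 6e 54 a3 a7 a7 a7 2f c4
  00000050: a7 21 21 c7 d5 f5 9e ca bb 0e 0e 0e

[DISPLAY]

00000000  4D 5a 51 a4 a4 a4 32 4f  26 ac cc c6 86 99 c0 e5  |MZQ...2O&.......|           
00000010  a2 03 88 30 9f f3 f3 f3  f3 f3 f3 28 04 04 04 04  |...0.......(....|           
00000020  04 04 2a 2c 73 a0 56 d5  b2 d0 d0 d0 d0 d0 d0 d0  |..*,s.V.........|           
00000030  d0 34 e7 de f6 29 29 29  29 29 29 d5 d5 e0 96 89  |.4...)))))).....|           
00000040  4e 2e 8c 88 ad 73 7a d1  6e 54 a3 a7 a7 a7 2f c4  |N....sz.nT..../.|           
00000050  a7 21 21 c7 d5 f5 9e ca  bb 0e 0e 0e              |.!!.........    |           
                                                                                         
                                                                                         
                                                                                         


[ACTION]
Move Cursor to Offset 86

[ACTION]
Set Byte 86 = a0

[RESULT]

00000000  4d 5a 51 a4 a4 a4 32 4f  26 ac cc c6 86 99 c0 e5  |MZQ...2O&.......|           
00000010  a2 03 88 30 9f f3 f3 f3  f3 f3 f3 28 04 04 04 04  |...0.......(....|           
00000020  04 04 2a 2c 73 a0 56 d5  b2 d0 d0 d0 d0 d0 d0 d0  |..*,s.V.........|           
00000030  d0 34 e7 de f6 29 29 29  29 29 29 d5 d5 e0 96 89  |.4...)))))).....|           
00000040  4e 2e 8c 88 ad 73 7a d1  6e 54 a3 a7 a7 a7 2f c4  |N....sz.nT..../.|           
00000050  a7 21 21 c7 d5 f5 A0 ca  bb 0e 0e 0e              |.!!.........    |           
                                                                                         
                                                                                         
                                                                                         


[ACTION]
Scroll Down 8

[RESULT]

00000050  a7 21 21 c7 d5 f5 A0 ca  bb 0e 0e 0e              |.!!.........    |           
                                                                                         
                                                                                         
                                                                                         
                                                                                         
                                                                                         
                                                                                         
                                                                                         
                                                                                         


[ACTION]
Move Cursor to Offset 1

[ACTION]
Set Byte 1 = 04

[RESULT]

00000050  a7 21 21 c7 d5 f5 a0 ca  bb 0e 0e 0e              |.!!.........    |           
                                                                                         
                                                                                         
                                                                                         
                                                                                         
                                                                                         
                                                                                         
                                                                                         
                                                                                         


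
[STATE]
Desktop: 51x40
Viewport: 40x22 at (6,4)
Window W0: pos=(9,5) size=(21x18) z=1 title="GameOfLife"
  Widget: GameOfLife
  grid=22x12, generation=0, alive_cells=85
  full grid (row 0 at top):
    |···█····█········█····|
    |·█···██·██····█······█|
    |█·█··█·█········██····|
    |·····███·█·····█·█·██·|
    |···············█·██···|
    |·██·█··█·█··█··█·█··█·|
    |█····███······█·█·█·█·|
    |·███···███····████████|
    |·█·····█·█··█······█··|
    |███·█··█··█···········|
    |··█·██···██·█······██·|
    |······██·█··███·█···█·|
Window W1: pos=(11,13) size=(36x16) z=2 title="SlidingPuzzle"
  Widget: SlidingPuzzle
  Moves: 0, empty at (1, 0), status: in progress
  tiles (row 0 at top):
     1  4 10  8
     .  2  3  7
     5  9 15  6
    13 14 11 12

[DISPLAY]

                                        
   ┏━━━━━━━━━━━━━━━━━━━┓                
   ┃ GameOfLife        ┃                
   ┠───────────────────┨                
   ┃Gen: 0             ┃                
   ┃··█····█········█··┃                
   ┃█···██·██····█·····┃                
   ┃·█··█·█········██··┃                
   ┃····███·█·····█·█·█┃                
   ┃·┏━━━━━━━━━━━━━━━━━━━━━━━━━━━━━━━━━━
   ┃█┃ SlidingPuzzle                    
   ┃·┠──────────────────────────────────
   ┃█┃┌────┬────┬────┬────┐             
   ┃█┃│  1 │  4 │ 10 │  8 │             
   ┃█┃├────┼────┼────┼────┤             
   ┃·┃│    │  2 │  3 │  7 │             
   ┃·┃├────┼────┼────┼────┤             
   ┃ ┃│  5 │  9 │ 15 │  6 │             
   ┗━┃├────┼────┼────┼────┤             
     ┃│ 13 │ 14 │ 11 │ 12 │             
     ┃└────┴────┴────┴────┘             
     ┃Moves: 0                          


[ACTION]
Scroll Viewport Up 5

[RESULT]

                                        
                                        
                                        
                                        
                                        
   ┏━━━━━━━━━━━━━━━━━━━┓                
   ┃ GameOfLife        ┃                
   ┠───────────────────┨                
   ┃Gen: 0             ┃                
   ┃··█····█········█··┃                
   ┃█···██·██····█·····┃                
   ┃·█··█·█········██··┃                
   ┃····███·█·····█·█·█┃                
   ┃·┏━━━━━━━━━━━━━━━━━━━━━━━━━━━━━━━━━━
   ┃█┃ SlidingPuzzle                    
   ┃·┠──────────────────────────────────
   ┃█┃┌────┬────┬────┬────┐             
   ┃█┃│  1 │  4 │ 10 │  8 │             
   ┃█┃├────┼────┼────┼────┤             
   ┃·┃│    │  2 │  3 │  7 │             
   ┃·┃├────┼────┼────┼────┤             
   ┃ ┃│  5 │  9 │ 15 │  6 │             


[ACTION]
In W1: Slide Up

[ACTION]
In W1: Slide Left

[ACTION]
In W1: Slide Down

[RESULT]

                                        
                                        
                                        
                                        
                                        
   ┏━━━━━━━━━━━━━━━━━━━┓                
   ┃ GameOfLife        ┃                
   ┠───────────────────┨                
   ┃Gen: 0             ┃                
   ┃··█····█········█··┃                
   ┃█···██·██····█·····┃                
   ┃·█··█·█········██··┃                
   ┃····███·█·····█·█·█┃                
   ┃·┏━━━━━━━━━━━━━━━━━━━━━━━━━━━━━━━━━━
   ┃█┃ SlidingPuzzle                    
   ┃·┠──────────────────────────────────
   ┃█┃┌────┬────┬────┬────┐             
   ┃█┃│  1 │  4 │ 10 │  8 │             
   ┃█┃├────┼────┼────┼────┤             
   ┃·┃│  5 │    │  3 │  7 │             
   ┃·┃├────┼────┼────┼────┤             
   ┃ ┃│  9 │  2 │ 15 │  6 │             


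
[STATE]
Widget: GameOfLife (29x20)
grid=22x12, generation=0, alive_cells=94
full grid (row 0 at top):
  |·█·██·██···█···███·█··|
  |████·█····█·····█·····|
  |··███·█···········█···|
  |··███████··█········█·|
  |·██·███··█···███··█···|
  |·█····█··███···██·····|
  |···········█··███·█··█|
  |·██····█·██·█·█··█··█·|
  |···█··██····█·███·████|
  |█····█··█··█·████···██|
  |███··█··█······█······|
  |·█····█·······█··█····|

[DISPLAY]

Gen: 0                       
·█·██·██···█···███·█··       
████·█····█·····█·····       
··███·█···········█···       
··███████··█········█·       
·██·███··█···███··█···       
·█····█··███···██·····       
···········█··███·█··█       
·██····█·██·█·█··█··█·       
···█··██····█·███·████       
█····█··█··█·████···██       
███··█··█······█······       
·█····█·······█··█····       
                             
                             
                             
                             
                             
                             
                             


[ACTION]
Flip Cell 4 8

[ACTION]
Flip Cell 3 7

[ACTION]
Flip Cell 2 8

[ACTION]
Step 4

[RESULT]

Gen: 4                       
██··██·········█······       
██··██········███·····       
·······██······█······       
·······████·██·█······       
·██·····█···██·█······       
·██·······█··█·█······       
·█·█······█···█·······       
·███·····███··········       
·█·····█···█··········       
··█···█···██··········       
·██·█·····█···········       
···█·██·█·············       
                             
                             
                             
                             
                             
                             
                             
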